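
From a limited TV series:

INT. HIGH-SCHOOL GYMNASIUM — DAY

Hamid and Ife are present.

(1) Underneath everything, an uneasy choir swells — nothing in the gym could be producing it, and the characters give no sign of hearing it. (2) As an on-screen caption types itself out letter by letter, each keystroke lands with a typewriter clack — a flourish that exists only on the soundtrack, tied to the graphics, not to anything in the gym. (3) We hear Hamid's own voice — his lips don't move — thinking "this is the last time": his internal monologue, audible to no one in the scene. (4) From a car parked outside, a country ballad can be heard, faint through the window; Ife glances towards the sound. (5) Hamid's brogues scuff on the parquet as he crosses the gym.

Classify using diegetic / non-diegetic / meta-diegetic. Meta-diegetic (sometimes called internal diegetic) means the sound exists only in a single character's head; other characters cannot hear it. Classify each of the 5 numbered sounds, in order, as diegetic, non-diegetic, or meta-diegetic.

non-diegetic, non-diegetic, meta-diegetic, diegetic, diegetic

(1) is non-diegetic: nothing in the gym produces it and the characters don't hear it — pure soundtrack.
(2) is non-diegetic: the caption isn't part of the story world, so neither is the sound tied to it.
(3) is meta-diegetic: internal monologue — inside Hamid's mind, not spoken into the scene.
(4) is diegetic: it's coming from a car parked outside — a location within the story world — and Ife reacts.
(5) a character's body making contact with the set — an in-world sound → diegetic.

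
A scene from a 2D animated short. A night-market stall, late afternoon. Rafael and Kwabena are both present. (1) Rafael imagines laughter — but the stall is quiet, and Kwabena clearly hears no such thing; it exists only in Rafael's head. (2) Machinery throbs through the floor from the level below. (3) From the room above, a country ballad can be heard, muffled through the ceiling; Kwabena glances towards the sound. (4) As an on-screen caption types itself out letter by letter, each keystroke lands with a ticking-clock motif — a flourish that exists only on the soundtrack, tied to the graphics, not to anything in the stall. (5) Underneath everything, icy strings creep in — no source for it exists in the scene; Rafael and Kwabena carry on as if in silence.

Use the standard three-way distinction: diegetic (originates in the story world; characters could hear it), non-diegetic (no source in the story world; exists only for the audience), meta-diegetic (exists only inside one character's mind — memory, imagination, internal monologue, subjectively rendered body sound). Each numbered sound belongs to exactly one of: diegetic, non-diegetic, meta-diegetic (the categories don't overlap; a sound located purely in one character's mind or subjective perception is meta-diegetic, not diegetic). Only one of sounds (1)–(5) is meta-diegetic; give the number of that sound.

1

(1) Rafael alone 'hears' it — an imagined sound, not present in the space → meta-diegetic.
Sound (2): machinery is part of the location's real environment, so diegetic.
(3) the music has an off-screen but real-world source and a character hears it → diegetic.
Sound (4): it accompanies on-screen graphics, not anything inside the story world, so non-diegetic.
(5) is non-diegetic: score with no on-screen or off-screen source; it exists for the audience alone.
Only (1) is meta-diegetic.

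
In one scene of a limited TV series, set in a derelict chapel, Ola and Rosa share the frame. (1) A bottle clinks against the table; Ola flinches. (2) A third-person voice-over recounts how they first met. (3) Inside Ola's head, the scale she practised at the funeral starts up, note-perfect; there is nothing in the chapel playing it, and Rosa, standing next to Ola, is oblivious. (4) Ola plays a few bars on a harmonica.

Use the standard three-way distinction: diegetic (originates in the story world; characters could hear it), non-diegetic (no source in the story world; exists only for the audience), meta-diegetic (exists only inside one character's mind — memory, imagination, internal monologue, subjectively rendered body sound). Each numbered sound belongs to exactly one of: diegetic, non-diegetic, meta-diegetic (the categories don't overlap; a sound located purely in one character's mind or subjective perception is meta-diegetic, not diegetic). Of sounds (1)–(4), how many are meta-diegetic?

1

(1) an in-world source (a bottle); characters could hear it → diegetic.
(2) commentary laid over the scene from outside the fiction → non-diegetic.
(3) is meta-diegetic: the music is a memory playing inside Ola's mind alone; no real-world source, Rosa can't hear it.
Sound (4): a character is playing a harmonica on screen, so diegetic.
Meta-diegetic: (3) — that's 1.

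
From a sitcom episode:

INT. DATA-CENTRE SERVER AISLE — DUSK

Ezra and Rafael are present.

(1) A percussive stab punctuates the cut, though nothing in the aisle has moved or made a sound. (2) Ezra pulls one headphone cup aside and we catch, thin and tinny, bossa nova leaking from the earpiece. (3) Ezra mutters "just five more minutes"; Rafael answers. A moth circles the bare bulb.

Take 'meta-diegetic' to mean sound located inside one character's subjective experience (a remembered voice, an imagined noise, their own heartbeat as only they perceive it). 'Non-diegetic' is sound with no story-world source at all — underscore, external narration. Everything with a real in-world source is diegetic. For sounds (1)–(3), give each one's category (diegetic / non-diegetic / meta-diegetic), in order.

non-diegetic, diegetic, diegetic

(1) nothing in the scene produces it; it's an accent added for the audience → non-diegetic.
Sound (2): it's leaking from a physical pair of headphones in the scene, so diegetic.
(3) is diegetic: Ezra is a character speaking aloud in the scene.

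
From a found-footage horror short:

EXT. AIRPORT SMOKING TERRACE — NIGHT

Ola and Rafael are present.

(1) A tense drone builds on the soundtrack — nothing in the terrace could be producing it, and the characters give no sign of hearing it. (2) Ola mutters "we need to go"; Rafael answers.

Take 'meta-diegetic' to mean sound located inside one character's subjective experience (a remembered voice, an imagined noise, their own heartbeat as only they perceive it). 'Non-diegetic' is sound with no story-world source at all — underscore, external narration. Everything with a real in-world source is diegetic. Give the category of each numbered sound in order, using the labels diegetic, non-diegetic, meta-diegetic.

non-diegetic, diegetic

(1) is non-diegetic: nothing in the terrace produces it and the characters don't hear it — pure soundtrack.
(2) on-screen dialogue — Ola speaks and Rafael is there to hear → diegetic.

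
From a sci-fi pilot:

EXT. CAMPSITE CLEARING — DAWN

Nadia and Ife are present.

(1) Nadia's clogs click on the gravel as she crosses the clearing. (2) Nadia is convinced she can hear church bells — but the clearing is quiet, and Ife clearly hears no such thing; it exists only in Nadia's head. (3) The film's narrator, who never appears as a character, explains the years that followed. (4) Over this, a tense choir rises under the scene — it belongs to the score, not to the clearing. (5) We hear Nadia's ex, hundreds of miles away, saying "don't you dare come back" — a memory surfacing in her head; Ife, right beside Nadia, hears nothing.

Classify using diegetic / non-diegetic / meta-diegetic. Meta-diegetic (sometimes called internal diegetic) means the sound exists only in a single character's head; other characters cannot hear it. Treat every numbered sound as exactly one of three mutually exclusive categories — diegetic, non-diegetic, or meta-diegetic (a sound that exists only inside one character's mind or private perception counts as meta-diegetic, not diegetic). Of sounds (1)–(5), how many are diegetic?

1

Sound (1): Nadia's footsteps are produced in the story world, so diegetic.
Sound (2): Nadia alone 'hears' it — an imagined sound, not present in the space, so meta-diegetic.
(3) is non-diegetic: the narrator exists outside the story world, addressing only the audience.
(4) score with no on-screen or off-screen source; it exists for the audience alone → non-diegetic.
(5) a remembered line, private to Nadia — not present in the room, not audible to Ife → meta-diegetic.
Diegetic: (1) — that's 1.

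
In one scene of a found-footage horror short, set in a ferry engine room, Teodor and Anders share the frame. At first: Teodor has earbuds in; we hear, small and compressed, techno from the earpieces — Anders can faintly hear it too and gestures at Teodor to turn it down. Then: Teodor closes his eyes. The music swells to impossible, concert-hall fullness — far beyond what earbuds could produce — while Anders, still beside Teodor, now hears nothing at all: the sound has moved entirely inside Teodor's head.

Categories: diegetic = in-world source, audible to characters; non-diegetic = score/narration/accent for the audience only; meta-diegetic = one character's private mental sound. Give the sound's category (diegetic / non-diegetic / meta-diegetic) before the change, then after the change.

Before the change: the earbuds are a physical source both characters can hear → diegetic.
After the change: the music now exists only as Teodor's subjective experience; Anders can no longer hear it → meta-diegetic.

diegetic, meta-diegetic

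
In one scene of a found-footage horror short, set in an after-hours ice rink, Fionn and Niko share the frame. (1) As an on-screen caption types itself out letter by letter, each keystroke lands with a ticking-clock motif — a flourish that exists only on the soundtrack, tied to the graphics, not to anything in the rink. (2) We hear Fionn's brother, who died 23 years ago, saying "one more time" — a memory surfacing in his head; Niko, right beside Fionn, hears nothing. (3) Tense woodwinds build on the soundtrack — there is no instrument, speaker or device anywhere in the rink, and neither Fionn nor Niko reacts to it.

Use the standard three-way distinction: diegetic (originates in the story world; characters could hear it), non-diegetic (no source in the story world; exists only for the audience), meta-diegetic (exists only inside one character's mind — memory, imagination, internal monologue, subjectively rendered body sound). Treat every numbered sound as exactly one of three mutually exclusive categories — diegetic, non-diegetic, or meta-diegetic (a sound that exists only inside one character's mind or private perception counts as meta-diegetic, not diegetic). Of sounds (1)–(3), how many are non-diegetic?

2

Sound (1): the caption isn't part of the story world, so neither is the sound tied to it, so non-diegetic.
(2) it's Fionn's recollection rendered as sound; the other character can't hear it → meta-diegetic.
(3) nothing in the rink produces it and the characters don't hear it — pure soundtrack → non-diegetic.
So 2 of the 3 are non-diegetic: (1), (3).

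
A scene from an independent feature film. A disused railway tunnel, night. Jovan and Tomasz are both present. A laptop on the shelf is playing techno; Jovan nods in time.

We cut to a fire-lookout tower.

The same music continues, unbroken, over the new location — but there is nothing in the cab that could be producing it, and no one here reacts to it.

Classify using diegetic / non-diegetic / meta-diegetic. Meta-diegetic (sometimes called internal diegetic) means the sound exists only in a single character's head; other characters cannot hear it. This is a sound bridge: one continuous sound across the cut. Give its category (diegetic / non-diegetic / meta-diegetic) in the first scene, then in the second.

diegetic, non-diegetic

Scene one: a laptop is an on-screen source and Jovan reacts to it → diegetic.
Scene two: there is no source in the cab and no one hears it — it's now underscore → non-diegetic.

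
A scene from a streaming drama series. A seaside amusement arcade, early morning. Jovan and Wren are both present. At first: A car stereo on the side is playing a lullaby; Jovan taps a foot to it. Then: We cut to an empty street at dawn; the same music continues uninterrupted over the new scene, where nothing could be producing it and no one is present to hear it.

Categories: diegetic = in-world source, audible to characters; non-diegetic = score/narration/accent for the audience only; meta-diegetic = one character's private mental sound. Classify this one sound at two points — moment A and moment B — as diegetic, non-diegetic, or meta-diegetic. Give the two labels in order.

Moment A: a car stereo is a real in-scene source and Jovan reacts to it → diegetic.
Moment B: there is no longer any in-world source and no one can hear it — it has become underscore → non-diegetic.

diegetic, non-diegetic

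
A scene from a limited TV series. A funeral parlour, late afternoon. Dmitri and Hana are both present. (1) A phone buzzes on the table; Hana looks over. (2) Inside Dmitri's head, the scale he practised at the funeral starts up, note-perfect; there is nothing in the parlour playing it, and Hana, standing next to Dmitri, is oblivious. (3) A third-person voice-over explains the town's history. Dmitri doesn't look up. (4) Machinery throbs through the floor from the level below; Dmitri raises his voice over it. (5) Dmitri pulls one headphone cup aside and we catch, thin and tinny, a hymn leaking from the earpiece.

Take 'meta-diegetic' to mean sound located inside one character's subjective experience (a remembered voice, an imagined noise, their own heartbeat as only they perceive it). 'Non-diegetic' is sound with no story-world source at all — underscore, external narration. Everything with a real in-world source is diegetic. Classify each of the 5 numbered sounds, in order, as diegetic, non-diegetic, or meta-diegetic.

diegetic, meta-diegetic, non-diegetic, diegetic, diegetic

(1) is diegetic: an in-world source (a phone); characters could hear it.
(2) is meta-diegetic: it lives in Dmitri's subjectivity, not in the parlour.
(3) external voice-over — not a character, not heard by anyone in the scene → non-diegetic.
Sound (4): it's the actual ambient sound of the location, so diegetic.
(5) is diegetic: the headphones are an on-screen source.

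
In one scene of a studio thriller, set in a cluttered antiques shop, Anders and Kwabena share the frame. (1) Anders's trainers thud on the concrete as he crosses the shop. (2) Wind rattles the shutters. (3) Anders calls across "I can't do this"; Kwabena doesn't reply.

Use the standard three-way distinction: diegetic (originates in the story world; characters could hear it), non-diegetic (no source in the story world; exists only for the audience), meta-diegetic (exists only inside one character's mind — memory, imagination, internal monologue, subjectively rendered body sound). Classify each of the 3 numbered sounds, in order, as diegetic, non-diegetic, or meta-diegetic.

(1) it's the physical sound of Anders moving in the space → diegetic.
(2) is diegetic: wind is part of the location's real environment.
(3) on-screen dialogue — Anders speaks and Kwabena is there to hear → diegetic.

diegetic, diegetic, diegetic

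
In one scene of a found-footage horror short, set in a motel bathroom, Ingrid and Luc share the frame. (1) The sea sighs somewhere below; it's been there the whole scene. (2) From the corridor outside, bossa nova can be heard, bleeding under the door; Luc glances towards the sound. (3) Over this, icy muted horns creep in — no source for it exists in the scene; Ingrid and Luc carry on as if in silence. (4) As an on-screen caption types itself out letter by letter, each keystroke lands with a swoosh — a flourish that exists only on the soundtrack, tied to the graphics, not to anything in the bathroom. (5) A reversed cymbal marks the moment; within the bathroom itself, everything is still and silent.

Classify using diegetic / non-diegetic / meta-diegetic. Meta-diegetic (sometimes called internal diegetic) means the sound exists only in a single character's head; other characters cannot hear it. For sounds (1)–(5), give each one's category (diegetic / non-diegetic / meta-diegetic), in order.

diegetic, diegetic, non-diegetic, non-diegetic, non-diegetic

Sound (1): the sea is part of the location's real environment, so diegetic.
Sound (2): off-screen diegetic: the source is out of frame but still in the story's space, so diegetic.
(3) is non-diegetic: score with no on-screen or off-screen source; it exists for the audience alone.
(4) is non-diegetic: the caption isn't part of the story world, so neither is the sound tied to it.
(5) it's a sound-design accent with no in-world source; no one in the scene can hear it → non-diegetic.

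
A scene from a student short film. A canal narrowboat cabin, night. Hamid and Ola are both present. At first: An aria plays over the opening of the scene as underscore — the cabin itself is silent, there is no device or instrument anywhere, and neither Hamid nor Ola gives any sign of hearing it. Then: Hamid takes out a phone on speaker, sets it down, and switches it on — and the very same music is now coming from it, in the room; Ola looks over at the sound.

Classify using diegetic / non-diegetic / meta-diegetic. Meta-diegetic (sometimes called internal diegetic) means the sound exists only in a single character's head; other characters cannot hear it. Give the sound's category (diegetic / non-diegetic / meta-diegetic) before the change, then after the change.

Before the change: no in-world source exists and no character can hear it — underscore → non-diegetic.
After the change: a phone on speaker is now a real source in the story world and the characters hear it → diegetic.

non-diegetic, diegetic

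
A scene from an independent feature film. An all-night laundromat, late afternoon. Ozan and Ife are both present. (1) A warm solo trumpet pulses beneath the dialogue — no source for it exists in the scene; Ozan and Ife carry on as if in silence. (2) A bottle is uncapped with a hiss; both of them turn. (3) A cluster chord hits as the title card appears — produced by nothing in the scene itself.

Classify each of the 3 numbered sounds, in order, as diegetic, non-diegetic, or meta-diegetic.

(1) is non-diegetic: nothing in the laundromat produces it and the characters don't hear it — pure soundtrack.
(2) is diegetic: a bottle is a real object/event in the scene's world.
(3) is non-diegetic: nothing in the scene produces it; it's an accent added for the audience.

non-diegetic, diegetic, non-diegetic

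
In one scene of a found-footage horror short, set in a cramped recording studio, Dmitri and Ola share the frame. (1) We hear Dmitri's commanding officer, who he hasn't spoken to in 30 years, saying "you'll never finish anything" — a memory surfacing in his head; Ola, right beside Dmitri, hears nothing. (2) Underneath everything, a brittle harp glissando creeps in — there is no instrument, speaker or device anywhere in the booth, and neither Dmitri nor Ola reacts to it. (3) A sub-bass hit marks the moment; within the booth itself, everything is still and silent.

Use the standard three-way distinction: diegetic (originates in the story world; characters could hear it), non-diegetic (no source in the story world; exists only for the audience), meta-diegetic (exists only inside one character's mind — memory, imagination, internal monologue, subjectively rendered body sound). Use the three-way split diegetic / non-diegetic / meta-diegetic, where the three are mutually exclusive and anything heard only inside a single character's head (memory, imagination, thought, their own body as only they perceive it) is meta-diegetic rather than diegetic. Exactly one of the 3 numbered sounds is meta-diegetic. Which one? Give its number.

(1) the voice is a memory playing only inside Dmitri's mind; Ola can't hear it → meta-diegetic.
Sound (2): it has no source in the story world and no character can hear it — it's underscore, so non-diegetic.
(3) is non-diegetic: it's a sound-design accent with no in-world source; no one in the scene can hear it.
Only (1) is meta-diegetic.

1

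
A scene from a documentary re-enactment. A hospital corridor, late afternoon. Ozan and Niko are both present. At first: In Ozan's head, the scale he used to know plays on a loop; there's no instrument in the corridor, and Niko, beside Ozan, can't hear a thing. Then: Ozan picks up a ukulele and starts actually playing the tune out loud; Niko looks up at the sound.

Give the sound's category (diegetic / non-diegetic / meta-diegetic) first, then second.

First: the tune exists only as Ozan's private memory; Niko can't hear it → meta-diegetic.
Second: Ozan is now producing it live on a ukulele, in the room, and Niko hears it → diegetic.

meta-diegetic, diegetic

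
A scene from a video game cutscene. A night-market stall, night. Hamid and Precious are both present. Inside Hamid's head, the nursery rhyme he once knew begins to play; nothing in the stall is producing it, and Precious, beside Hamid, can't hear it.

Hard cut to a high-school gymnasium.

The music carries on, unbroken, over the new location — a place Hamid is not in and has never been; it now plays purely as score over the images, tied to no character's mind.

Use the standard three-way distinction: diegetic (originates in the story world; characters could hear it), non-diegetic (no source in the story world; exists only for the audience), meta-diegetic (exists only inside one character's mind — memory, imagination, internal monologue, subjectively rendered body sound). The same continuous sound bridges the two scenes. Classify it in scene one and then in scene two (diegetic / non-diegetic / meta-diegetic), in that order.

Scene one: the music exists only inside Hamid's mind; Precious can't hear it → meta-diegetic.
Scene two: it's detached from Hamid entirely and plays over unrelated images with no in-world source — conventional underscore → non-diegetic.

meta-diegetic, non-diegetic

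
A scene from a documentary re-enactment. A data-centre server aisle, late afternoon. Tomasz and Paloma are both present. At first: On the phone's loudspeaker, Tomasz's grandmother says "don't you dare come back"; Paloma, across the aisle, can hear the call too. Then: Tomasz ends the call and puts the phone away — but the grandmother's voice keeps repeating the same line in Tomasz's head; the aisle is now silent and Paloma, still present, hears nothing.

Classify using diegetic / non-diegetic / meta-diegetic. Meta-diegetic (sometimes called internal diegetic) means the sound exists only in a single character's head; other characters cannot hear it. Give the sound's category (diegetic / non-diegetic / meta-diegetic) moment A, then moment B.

diegetic, meta-diegetic

Moment A: the loudspeaker is an in-world source; both Tomasz and Paloma hear the call → diegetic.
Moment B: with the phone off, the voice continues only as Tomasz's private mental replay — Paloma can't hear it → meta-diegetic.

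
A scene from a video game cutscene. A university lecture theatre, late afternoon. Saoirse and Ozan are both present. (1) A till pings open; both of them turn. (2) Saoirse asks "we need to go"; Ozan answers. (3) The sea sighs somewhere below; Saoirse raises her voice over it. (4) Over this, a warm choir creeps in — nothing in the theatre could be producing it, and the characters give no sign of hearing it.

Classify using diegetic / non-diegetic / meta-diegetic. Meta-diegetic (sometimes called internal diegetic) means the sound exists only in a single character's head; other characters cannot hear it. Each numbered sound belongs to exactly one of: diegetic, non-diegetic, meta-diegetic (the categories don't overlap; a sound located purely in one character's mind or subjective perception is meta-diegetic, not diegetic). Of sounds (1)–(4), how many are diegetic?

3

(1) is diegetic: a till is a real object/event in the scene's world.
(2) is diegetic: spoken by a character present in the story world.
Sound (3): ambient/room sound belonging to the story's physical space, so diegetic.
(4) is non-diegetic: it has no source in the story world and no character can hear it — it's underscore.
So 3 of the 4 are diegetic: (1), (2), (3).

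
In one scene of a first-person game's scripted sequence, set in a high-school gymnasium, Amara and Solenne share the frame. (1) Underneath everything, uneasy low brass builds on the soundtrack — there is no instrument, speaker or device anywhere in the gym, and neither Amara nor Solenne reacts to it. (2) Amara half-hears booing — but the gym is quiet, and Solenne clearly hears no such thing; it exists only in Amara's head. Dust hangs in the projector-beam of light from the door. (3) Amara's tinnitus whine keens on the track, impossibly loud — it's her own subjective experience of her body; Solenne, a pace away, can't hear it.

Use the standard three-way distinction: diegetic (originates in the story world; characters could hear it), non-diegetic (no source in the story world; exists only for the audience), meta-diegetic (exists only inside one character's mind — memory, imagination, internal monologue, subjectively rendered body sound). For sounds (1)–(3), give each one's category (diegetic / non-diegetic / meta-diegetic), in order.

(1) is non-diegetic: nothing in the gym produces it and the characters don't hear it — pure soundtrack.
Sound (2): Amara alone 'hears' it — an imagined sound, not present in the space, so meta-diegetic.
(3) is meta-diegetic: it's Amara's internal bodily sensation rendered as sound; only Amara 'hears' it.

non-diegetic, meta-diegetic, meta-diegetic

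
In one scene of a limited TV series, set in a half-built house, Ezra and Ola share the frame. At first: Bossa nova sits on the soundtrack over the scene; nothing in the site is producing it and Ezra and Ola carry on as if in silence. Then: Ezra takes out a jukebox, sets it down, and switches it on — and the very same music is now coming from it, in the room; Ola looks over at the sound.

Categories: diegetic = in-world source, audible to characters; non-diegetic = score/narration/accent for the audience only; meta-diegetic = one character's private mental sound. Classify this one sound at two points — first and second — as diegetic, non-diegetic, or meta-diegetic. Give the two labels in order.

First: no in-world source exists and no character can hear it — underscore → non-diegetic.
Second: a jukebox is now a real source in the story world and the characters hear it → diegetic.

non-diegetic, diegetic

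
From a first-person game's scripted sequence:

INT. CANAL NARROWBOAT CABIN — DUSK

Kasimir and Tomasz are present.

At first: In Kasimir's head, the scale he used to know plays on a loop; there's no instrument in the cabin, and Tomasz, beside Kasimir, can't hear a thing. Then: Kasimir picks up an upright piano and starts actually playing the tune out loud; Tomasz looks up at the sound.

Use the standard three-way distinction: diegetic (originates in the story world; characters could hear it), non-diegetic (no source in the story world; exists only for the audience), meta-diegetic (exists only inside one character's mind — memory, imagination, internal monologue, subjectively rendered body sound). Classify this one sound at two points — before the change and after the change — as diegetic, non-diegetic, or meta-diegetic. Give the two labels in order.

meta-diegetic, diegetic

Before the change: the tune exists only as Kasimir's private memory; Tomasz can't hear it → meta-diegetic.
After the change: Kasimir is now producing it live on an upright piano, in the room, and Tomasz hears it → diegetic.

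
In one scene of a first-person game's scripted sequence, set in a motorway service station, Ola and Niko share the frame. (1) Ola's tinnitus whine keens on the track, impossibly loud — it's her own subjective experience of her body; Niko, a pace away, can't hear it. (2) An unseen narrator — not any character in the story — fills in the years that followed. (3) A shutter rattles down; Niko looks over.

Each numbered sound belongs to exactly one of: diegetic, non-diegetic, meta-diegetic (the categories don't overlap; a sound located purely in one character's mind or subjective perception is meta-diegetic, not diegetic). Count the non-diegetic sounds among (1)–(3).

1

Sound (1): it's Ola's internal bodily sensation rendered as sound; only Ola 'hears' it, so meta-diegetic.
(2) is non-diegetic: commentary laid over the scene from outside the fiction.
(3) is diegetic: the sound comes from a shutter physically present in the location.
So 1 of the 3 is non-diegetic: (2).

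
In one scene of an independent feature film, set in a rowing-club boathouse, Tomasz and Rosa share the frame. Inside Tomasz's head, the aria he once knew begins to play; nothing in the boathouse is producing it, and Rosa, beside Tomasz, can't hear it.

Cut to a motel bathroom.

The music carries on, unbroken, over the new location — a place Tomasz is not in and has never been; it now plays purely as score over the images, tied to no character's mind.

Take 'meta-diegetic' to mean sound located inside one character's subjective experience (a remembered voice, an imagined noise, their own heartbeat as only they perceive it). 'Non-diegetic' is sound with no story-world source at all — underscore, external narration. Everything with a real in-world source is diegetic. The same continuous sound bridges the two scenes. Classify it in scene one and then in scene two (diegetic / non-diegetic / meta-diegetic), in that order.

meta-diegetic, non-diegetic

Scene one: the music exists only inside Tomasz's mind; Rosa can't hear it → meta-diegetic.
Scene two: it's detached from Tomasz entirely and plays over unrelated images with no in-world source — conventional underscore → non-diegetic.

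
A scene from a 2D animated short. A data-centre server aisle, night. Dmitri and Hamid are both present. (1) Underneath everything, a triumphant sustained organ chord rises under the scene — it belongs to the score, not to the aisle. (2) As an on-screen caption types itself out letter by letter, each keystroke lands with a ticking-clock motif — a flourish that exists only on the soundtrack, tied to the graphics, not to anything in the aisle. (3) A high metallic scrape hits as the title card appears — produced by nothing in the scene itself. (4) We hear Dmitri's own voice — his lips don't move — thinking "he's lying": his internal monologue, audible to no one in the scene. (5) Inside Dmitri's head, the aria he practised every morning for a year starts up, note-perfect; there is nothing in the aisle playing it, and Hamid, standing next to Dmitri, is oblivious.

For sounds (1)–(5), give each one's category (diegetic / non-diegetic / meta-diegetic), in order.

non-diegetic, non-diegetic, non-diegetic, meta-diegetic, meta-diegetic

(1) it has no source in the story world and no character can hear it — it's underscore → non-diegetic.
(2) is non-diegetic: the caption isn't part of the story world, so neither is the sound tied to it.
(3) is non-diegetic: it's a sound-design accent with no in-world source; no one in the scene can hear it.
(4) is meta-diegetic: it's Dmitri's unspoken thought, heard only by the audience via his subjectivity.
(5) it lives in Dmitri's subjectivity, not in the aisle → meta-diegetic.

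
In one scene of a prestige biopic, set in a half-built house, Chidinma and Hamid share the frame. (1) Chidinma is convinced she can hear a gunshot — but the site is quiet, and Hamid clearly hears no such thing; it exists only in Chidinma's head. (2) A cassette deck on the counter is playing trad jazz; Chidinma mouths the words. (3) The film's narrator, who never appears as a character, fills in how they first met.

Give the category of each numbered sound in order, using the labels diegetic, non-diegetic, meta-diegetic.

meta-diegetic, diegetic, non-diegetic

(1) is meta-diegetic: the sound is imagined by Chidinma; nothing in the story world is producing it and Hamid can't hear it.
Sound (2): a cassette deck is a physical source in the scene and Chidinma reacts to it, so diegetic.
Sound (3): commentary laid over the scene from outside the fiction, so non-diegetic.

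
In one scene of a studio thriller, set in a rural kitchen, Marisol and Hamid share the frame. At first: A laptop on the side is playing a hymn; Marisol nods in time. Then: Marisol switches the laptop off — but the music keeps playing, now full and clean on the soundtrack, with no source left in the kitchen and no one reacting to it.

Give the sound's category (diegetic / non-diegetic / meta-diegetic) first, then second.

diegetic, non-diegetic

First: a laptop is a real in-scene source and Marisol reacts to it → diegetic.
Second: there is no longer any in-world source and no one can hear it — it has become underscore → non-diegetic.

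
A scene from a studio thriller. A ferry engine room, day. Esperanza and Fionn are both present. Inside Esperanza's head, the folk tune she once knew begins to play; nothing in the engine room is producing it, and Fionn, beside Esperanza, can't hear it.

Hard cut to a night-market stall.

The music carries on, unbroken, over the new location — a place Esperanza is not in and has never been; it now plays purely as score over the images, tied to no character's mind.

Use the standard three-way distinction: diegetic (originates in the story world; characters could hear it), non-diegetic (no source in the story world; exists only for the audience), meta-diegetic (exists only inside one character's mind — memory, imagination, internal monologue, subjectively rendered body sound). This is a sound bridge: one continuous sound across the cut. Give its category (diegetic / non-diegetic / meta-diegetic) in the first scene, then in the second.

Scene one: the music exists only inside Esperanza's mind; Fionn can't hear it → meta-diegetic.
Scene two: it's detached from Esperanza entirely and plays over unrelated images with no in-world source — conventional underscore → non-diegetic.

meta-diegetic, non-diegetic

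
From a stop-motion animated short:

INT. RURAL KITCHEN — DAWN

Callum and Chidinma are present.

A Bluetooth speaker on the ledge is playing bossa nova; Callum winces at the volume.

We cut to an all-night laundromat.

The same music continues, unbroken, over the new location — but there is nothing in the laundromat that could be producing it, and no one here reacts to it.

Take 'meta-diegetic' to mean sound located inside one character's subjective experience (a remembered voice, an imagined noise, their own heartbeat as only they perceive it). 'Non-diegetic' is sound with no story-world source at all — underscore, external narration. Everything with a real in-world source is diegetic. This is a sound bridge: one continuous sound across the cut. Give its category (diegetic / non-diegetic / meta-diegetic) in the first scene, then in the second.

Scene one: a Bluetooth speaker is an on-screen source and Callum reacts to it → diegetic.
Scene two: there is no source in the laundromat and no one hears it — it's now underscore → non-diegetic.

diegetic, non-diegetic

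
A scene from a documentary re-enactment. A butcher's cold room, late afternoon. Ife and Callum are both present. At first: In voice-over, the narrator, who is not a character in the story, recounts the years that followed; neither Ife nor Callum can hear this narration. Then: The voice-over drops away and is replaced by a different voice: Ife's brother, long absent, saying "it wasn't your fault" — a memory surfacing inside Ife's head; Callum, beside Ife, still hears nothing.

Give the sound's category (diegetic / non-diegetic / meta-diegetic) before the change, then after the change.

non-diegetic, meta-diegetic

Before the change: the external narrator addresses only the audience — outside the story world → non-diegetic.
After the change: the replacement voice is a memory inside Ife's mind specifically → meta-diegetic.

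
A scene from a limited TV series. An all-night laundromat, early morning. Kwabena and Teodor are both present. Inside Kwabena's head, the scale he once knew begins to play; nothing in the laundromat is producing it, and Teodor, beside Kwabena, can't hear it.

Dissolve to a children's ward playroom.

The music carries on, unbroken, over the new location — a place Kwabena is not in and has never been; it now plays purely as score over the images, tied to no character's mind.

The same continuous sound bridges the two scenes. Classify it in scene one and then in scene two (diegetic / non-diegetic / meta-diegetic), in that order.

meta-diegetic, non-diegetic

Scene one: the music exists only inside Kwabena's mind; Teodor can't hear it → meta-diegetic.
Scene two: it's detached from Kwabena entirely and plays over unrelated images with no in-world source — conventional underscore → non-diegetic.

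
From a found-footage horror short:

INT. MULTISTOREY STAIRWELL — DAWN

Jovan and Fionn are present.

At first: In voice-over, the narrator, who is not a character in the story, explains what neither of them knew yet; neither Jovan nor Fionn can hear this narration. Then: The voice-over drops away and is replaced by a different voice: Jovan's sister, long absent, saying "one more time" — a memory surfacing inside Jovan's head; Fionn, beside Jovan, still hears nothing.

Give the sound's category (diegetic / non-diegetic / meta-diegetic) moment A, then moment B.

Moment A: the external narrator addresses only the audience — outside the story world → non-diegetic.
Moment B: the replacement voice is a memory inside Jovan's mind specifically → meta-diegetic.

non-diegetic, meta-diegetic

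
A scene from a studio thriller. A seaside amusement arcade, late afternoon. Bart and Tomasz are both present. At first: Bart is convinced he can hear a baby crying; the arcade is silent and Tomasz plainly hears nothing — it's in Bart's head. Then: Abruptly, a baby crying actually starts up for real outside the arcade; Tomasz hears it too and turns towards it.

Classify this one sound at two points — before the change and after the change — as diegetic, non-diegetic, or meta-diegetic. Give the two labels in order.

meta-diegetic, diegetic

Before the change: only Bart 'hears' it — imagined, in his mind → meta-diegetic.
After the change: now there's a real external source and Tomasz hears it too — in the story world → diegetic.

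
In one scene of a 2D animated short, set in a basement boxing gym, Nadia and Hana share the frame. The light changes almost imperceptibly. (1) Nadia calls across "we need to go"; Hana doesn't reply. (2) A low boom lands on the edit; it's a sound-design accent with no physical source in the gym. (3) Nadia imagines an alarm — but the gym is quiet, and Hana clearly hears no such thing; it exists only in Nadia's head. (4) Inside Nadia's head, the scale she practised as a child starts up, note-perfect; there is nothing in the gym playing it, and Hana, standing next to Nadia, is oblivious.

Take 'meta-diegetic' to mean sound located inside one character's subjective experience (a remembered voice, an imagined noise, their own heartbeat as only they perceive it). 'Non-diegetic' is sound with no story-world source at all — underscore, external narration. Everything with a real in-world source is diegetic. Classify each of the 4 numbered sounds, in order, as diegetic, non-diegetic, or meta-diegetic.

diegetic, non-diegetic, meta-diegetic, meta-diegetic

(1) Nadia is a character speaking aloud in the scene → diegetic.
Sound (2): it's a sound-design accent with no in-world source; no one in the scene can hear it, so non-diegetic.
Sound (3): the sound is imagined by Nadia; nothing in the story world is producing it and Hana can't hear it, so meta-diegetic.
(4) is meta-diegetic: remembered music, private to Nadia — Hana is oblivious because it isn't in the room.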